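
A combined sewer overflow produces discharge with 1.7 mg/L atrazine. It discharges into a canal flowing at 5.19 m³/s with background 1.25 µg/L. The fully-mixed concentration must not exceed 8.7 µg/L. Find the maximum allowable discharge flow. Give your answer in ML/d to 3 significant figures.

1.98 ML/d

1.25 µg/L = 0.00125 mg/L.
8.7 µg/L = 0.0087 mg/L.
Mass balance at complete mixing: C_std·(Q_w + Q_r) = Q_w·C_e + Q_r·C_b.
Rearranging, Q_w = Q_r·(C_std − C_b)/(C_e − C_std) = 5.19·(0.0087 − 0.00125) / (1.7 − 0.0087) = 0.02286 m³/s.
= 1.975 ML/d.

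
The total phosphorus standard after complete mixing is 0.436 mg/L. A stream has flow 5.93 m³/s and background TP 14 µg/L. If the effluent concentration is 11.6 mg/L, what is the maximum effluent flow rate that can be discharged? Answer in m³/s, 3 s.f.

14 µg/L = 0.014 mg/L.
Mass balance at complete mixing: C_std·(Q_w + Q_r) = Q_w·C_e + Q_r·C_b.
Rearranging, Q_w = Q_r·(C_std − C_b)/(C_e − C_std) = 5.93·(0.436 − 0.014) / (11.6 − 0.436) = 0.2242 m³/s.

0.224 m³/s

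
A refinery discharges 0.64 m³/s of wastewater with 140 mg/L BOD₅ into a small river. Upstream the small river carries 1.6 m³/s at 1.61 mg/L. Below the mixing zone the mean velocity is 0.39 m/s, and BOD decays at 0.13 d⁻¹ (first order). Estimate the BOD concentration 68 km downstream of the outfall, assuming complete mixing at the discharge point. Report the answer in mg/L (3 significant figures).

31.7 mg/L

After complete mixing, C₀ = (0.64·140 + 1.6·1.61) / 2.24 = 41.15 mg/L.
Travel time t = 6.8e+04 m / 0.39 m/s = 1.744e+05 s = 2.018 d.
C = 41.15·exp(−0.13·2.018) = 41.15·0.7692 = 31.65 mg/L.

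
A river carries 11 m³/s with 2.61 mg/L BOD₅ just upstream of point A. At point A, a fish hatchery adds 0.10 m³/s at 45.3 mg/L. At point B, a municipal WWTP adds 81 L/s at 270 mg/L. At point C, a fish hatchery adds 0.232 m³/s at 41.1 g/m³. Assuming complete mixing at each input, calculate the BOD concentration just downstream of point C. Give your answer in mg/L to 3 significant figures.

After input A: C = (11·2.61 + 0.1·45.3) / 11.1 = 2.995 mg/L.
81 L/s = 0.081 m³/s.
After input B: C = (11.1·2.995 + 0.081·270) / 11.18 = 4.929 mg/L.
After input C: C = (11.18·4.929 + 0.232·41.1) / 11.41 = 5.664 mg/L.

5.66 mg/L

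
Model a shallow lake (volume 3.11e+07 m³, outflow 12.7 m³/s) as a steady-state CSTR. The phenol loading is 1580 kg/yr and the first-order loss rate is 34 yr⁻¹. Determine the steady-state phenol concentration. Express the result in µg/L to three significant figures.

1.08 µg/L

Outflow Q = 12.7 m³/s × 3.156e+07 s/yr = 4.008e+08 m³/yr.
Steady-state CSTR mass balance: W = Q·C + k·V·C, so C = W/(Q + kV).
Q + kV = 4.008e+08 + 34·3.11e+07 = 1.458e+09 m³/yr.
C = 1580/1.458e+09 = 1.084e-06 kg/m³ = 0.001084 mg/L = 1.084 µg/L.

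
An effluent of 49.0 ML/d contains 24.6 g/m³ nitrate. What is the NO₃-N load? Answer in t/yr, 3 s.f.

440 t/yr

49.0 ML/d = 0.5671 m³/s.
Mass flux = Q·C = 0.5671 m³/s × 24.6 g/m³ = 13.95 g/s.
= 13.95 g/s × 31.56 = 440.3 t/yr.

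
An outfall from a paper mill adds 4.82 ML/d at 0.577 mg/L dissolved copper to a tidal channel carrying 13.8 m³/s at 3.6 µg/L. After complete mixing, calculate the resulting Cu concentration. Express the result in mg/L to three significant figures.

0.00591 mg/L

4.82 ML/d = 0.05579 m³/s.
3.6 µg/L = 0.0036 mg/L.
By mass balance at complete mixing, C = (0.05579·0.577 + 13.8·0.0036) / (0.05579 + 13.8) = 0.08187/13.86 = 0.005909 mg/L.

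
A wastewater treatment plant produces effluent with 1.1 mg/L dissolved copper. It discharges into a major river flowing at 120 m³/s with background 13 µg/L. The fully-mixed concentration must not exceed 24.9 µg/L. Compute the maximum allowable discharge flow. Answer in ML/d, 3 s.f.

115 ML/d

13 µg/L = 0.013 mg/L.
24.9 µg/L = 0.0249 mg/L.
Mass balance at complete mixing: C_std·(Q_w + Q_r) = Q_w·C_e + Q_r·C_b.
Rearranging, Q_w = Q_r·(C_std − C_b)/(C_e − C_std) = 120·(0.0249 − 0.013) / (1.1 − 0.0249) = 1.328 m³/s.
= 114.8 ML/d.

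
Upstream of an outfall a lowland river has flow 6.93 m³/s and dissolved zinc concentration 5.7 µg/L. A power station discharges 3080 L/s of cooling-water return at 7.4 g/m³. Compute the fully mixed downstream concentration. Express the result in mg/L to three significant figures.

2.28 mg/L

3080 L/s = 3.08 m³/s.
5.7 µg/L = 0.0057 mg/L.
Conservation of mass across the mixing zone: C = (3.08·7.4 + 6.93·0.0057) / (3.08 + 6.93) = 22.83/10.01 = 2.281 mg/L.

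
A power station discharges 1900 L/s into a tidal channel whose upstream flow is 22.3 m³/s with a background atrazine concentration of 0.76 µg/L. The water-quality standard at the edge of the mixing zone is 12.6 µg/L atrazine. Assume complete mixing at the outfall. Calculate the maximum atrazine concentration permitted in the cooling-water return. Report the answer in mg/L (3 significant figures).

1900 L/s = 1.9 m³/s.
0.76 µg/L = 0.00076 mg/L.
12.6 µg/L = 0.0126 mg/L.
Mass balance: 0.0126·24.2 = 1.9·Cₑ + 22.3·0.00076.
Cₑ = (0.3049 − 0.01695) / 1.9 = 0.1516 mg/L.

0.152 mg/L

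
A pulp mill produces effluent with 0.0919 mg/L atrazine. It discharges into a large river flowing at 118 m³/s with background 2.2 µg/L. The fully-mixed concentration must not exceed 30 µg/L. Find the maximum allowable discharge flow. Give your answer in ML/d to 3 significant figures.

2.2 µg/L = 0.0022 mg/L.
30 µg/L = 0.03 mg/L.
Mass balance at complete mixing: C_std·(Q_w + Q_r) = Q_w·C_e + Q_r·C_b.
Rearranging, Q_w = Q_r·(C_std − C_b)/(C_e − C_std) = 118·(0.03 − 0.0022) / (0.0919 − 0.03) = 53 m³/s.
= 4579 ML/d.

4580 ML/d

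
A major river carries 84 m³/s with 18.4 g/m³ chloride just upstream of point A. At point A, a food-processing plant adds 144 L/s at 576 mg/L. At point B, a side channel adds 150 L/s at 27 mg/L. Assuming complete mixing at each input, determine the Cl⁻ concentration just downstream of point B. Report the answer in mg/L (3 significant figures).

144 L/s = 0.144 m³/s.
After input A: C = (84·18.4 + 0.144·576) / 84.14 = 19.35 mg/L.
150 L/s = 0.15 m³/s.
After input B: C = (84.14·19.35 + 0.15·27) / 84.29 = 19.37 mg/L.

19.4 mg/L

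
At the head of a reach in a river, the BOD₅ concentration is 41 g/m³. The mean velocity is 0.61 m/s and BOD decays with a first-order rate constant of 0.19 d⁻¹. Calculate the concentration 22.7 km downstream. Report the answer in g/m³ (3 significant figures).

37.8 g/m³

Travel time t = 22.7 km / 0.61 m/s = 2.27e+04/0.61 = 3.721e+04 s = 0.4307 d.
First-order decay: C = 41·exp(−0.19·0.4307) = 41·0.9214 = 37.78 g/m³.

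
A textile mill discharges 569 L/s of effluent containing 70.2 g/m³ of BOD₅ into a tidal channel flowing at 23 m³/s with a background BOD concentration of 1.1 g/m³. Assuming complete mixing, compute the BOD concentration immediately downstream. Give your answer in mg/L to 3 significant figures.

569 L/s = 0.569 m³/s.
By mass balance at complete mixing, C = (0.569·70.2 + 23·1.1) / (0.569 + 23) = 65.24/23.57 = 2.768 mg/L.

2.77 mg/L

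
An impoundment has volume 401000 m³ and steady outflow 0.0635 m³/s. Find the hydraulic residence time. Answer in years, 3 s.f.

Q = 0.0635 m³/s × 3.156e+07 s/yr = 2.004e+06 m³/yr.
Hydraulic residence time τ = V/Q = 401000/2.004e+06 = 0.2001 yr.

0.200 yr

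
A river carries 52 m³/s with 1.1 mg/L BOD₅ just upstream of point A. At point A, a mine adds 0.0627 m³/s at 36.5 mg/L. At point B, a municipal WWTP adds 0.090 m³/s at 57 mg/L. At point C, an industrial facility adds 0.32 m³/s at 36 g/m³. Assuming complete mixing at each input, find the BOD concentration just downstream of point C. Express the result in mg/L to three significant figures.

1.45 mg/L

After input A: C = (52·1.1 + 0.0627·36.5) / 52.06 = 1.143 mg/L.
After input B: C = (52.06·1.143 + 0.09·57) / 52.15 = 1.239 mg/L.
After input C: C = (52.15·1.239 + 0.32·36) / 52.47 = 1.451 mg/L.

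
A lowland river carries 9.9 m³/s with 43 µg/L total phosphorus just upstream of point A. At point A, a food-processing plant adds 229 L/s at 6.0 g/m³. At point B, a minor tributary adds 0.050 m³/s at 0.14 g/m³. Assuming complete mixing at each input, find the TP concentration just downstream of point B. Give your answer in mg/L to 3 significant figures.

43 µg/L = 0.043 mg/L.
229 L/s = 0.229 m³/s.
After input A: C = (9.9·0.043 + 0.229·6) / 10.13 = 0.1777 mg/L.
After input B: C = (10.13·0.1777 + 0.05·0.14) / 10.18 = 0.1775 mg/L.

0.177 mg/L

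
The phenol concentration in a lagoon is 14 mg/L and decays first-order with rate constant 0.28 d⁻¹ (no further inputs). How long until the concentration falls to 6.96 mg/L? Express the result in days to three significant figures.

2.50 d

t = ln(C₀/C)/k = ln(14/6.96)/0.28 = 0.6989/0.28 = 2.496 d.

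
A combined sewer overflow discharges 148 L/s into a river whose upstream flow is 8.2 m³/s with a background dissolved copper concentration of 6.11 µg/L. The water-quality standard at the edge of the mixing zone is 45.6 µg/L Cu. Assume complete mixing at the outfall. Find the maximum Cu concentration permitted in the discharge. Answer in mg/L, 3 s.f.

2.23 mg/L

148 L/s = 0.148 m³/s.
6.11 µg/L = 0.00611 mg/L.
45.6 µg/L = 0.0456 mg/L.
Mass balance: 0.0456·8.348 = 0.148·Cₑ + 8.2·0.00611.
Cₑ = (0.3807 − 0.0501) / 0.148 = 2.234 mg/L.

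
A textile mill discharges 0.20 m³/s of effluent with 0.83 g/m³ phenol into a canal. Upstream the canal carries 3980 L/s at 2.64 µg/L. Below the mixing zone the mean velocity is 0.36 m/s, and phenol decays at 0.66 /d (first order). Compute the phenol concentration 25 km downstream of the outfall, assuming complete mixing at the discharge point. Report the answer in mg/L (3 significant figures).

3980 L/s = 3.98 m³/s.
2.64 µg/L = 0.00264 mg/L.
After complete mixing, C₀ = (0.2·0.83 + 3.98·0.00264) / 4.18 = 0.04223 mg/L.
Travel time t = 2.5e+04 m / 0.36 m/s = 6.944e+04 s = 0.8038 d.
C = 0.04223·exp(−0.66·0.8038) = 0.04223·0.5883 = 0.02484 mg/L.

0.0248 mg/L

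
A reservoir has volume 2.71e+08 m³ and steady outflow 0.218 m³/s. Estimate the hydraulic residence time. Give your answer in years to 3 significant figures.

39.4 yr

Q = 0.218 m³/s × 3.156e+07 s/yr = 6.88e+06 m³/yr.
Hydraulic residence time τ = V/Q = 2.71e+08/6.88e+06 = 39.39 yr.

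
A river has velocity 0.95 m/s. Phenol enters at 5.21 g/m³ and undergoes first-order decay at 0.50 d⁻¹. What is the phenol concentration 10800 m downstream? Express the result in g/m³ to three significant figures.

Travel time t = 10800 m / 0.95 m/s = 1.08e+04/0.95 = 1.137e+04 s = 0.1316 d.
First-order decay: C = 5.21·exp(−0.50·0.1316) = 5.21·0.9363 = 4.878 g/m³.

4.88 g/m³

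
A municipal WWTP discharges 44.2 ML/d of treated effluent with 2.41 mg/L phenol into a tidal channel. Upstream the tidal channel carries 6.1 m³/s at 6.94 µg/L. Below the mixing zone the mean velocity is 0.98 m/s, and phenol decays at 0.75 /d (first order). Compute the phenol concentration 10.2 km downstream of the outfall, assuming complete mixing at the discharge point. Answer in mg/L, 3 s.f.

44.2 ML/d = 0.5116 m³/s.
6.94 µg/L = 0.00694 mg/L.
After complete mixing, C₀ = (0.5116·2.41 + 6.1·0.00694) / 6.612 = 0.1929 mg/L.
Travel time t = 1.02e+04 m / 0.98 m/s = 1.041e+04 s = 0.1205 d.
C = 0.1929·exp(−0.75·0.1205) = 0.1929·0.9136 = 0.1762 mg/L.

0.176 mg/L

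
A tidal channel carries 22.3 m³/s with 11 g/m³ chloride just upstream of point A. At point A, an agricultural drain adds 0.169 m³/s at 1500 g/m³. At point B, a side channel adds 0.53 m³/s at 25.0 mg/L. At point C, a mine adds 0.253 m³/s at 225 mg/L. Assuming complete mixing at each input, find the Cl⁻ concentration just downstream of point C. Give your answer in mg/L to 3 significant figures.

After input A: C = (22.3·11 + 0.169·1500) / 22.47 = 22.2 mg/L.
After input B: C = (22.47·22.2 + 0.53·25) / 23 = 22.26 mg/L.
After input C: C = (23·22.26 + 0.253·225) / 23.25 = 24.47 mg/L.

24.5 mg/L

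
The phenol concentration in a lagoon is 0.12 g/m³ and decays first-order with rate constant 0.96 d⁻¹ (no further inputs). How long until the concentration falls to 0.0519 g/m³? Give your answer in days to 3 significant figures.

0.873 d

t = ln(C₀/C)/k = ln(0.12/0.0519)/0.96 = 0.8382/0.96 = 0.8731 d.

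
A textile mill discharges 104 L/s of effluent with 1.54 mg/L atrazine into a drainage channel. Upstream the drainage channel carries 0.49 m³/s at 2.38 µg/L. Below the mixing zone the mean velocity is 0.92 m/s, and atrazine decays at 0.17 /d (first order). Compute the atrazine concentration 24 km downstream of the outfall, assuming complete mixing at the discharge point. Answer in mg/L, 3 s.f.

104 L/s = 0.104 m³/s.
2.38 µg/L = 0.00238 mg/L.
After complete mixing, C₀ = (0.104·1.54 + 0.49·0.00238) / 0.594 = 0.2716 mg/L.
Travel time t = 2.4e+04 m / 0.92 m/s = 2.609e+04 s = 0.3019 d.
C = 0.2716·exp(−0.17·0.3019) = 0.2716·0.95 = 0.258 mg/L.

0.258 mg/L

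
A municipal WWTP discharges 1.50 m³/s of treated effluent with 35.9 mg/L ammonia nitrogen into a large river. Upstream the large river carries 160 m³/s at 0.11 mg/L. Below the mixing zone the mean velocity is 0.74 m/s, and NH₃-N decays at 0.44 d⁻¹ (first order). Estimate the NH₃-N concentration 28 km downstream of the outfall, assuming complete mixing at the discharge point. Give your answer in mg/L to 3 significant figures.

After complete mixing, C₀ = (1.5·35.9 + 160·0.11) / 161.5 = 0.4424 mg/L.
Travel time t = 2.8e+04 m / 0.74 m/s = 3.784e+04 s = 0.4379 d.
C = 0.4424·exp(−0.44·0.4379) = 0.4424·0.8247 = 0.3649 mg/L.

0.365 mg/L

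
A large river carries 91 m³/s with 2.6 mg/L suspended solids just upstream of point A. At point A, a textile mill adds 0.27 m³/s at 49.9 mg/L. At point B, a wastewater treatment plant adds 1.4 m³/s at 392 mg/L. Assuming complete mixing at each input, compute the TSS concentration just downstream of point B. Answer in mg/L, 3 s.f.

8.62 mg/L

After input A: C = (91·2.6 + 0.27·49.9) / 91.27 = 2.74 mg/L.
After input B: C = (91.27·2.74 + 1.4·392) / 92.67 = 8.621 mg/L.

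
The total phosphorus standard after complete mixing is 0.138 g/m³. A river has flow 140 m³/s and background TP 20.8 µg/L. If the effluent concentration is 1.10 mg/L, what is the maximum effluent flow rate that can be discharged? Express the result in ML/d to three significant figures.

20.8 µg/L = 0.0208 mg/L.
Mass balance at complete mixing: C_std·(Q_w + Q_r) = Q_w·C_e + Q_r·C_b.
Rearranging, Q_w = Q_r·(C_std − C_b)/(C_e − C_std) = 140·(0.138 − 0.0208) / (1.1 − 0.138) = 17.06 m³/s.
= 1474 ML/d.

1470 ML/d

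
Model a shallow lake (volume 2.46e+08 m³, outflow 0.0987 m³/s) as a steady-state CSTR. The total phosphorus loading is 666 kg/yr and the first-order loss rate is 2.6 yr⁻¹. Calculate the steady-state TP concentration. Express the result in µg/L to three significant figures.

1.04 µg/L

Outflow Q = 0.0987 m³/s × 3.156e+07 s/yr = 3.115e+06 m³/yr.
Steady-state CSTR mass balance: W = Q·C + k·V·C, so C = W/(Q + kV).
Q + kV = 3.115e+06 + 2.6·2.46e+08 = 6.427e+08 m³/yr.
C = 666/6.427e+08 = 1.036e-06 kg/m³ = 0.001036 mg/L = 1.036 µg/L.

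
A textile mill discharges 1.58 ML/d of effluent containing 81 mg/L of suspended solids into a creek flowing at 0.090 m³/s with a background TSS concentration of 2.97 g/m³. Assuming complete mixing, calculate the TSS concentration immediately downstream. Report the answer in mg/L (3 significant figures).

16.1 mg/L

1.58 ML/d = 0.01829 m³/s.
By mass balance at complete mixing, C = (0.01829·81 + 0.09·2.97) / (0.01829 + 0.09) = 1.749/0.1083 = 16.15 mg/L.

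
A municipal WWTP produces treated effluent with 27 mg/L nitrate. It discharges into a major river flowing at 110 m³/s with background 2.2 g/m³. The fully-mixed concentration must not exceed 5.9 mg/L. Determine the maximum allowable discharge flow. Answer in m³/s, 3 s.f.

Mass balance at complete mixing: C_std·(Q_w + Q_r) = Q_w·C_e + Q_r·C_b.
Rearranging, Q_w = Q_r·(C_std − C_b)/(C_e − C_std) = 110·(5.9 − 2.2) / (27 − 5.9) = 19.29 m³/s.

19.3 m³/s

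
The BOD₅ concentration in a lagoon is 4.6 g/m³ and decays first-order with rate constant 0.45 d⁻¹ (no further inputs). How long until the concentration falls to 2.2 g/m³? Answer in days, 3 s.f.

1.64 d

t = ln(C₀/C)/k = ln(4.6/2.2)/0.45 = 0.7376/0.45 = 1.639 d.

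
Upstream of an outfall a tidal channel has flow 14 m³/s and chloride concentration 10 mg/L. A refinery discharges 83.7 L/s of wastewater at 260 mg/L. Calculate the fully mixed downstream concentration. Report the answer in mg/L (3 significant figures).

83.7 L/s = 0.0837 m³/s.
Conservation of mass across the mixing zone: C = (0.0837·260 + 14·10) / (0.0837 + 14) = 161.8/14.08 = 11.49 mg/L.

11.5 mg/L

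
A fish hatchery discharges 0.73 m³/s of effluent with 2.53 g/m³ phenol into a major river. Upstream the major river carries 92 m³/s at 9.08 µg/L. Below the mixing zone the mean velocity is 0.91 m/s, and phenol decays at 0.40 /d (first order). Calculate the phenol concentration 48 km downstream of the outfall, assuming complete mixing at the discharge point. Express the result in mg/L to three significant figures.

0.0227 mg/L

9.08 µg/L = 0.00908 mg/L.
After complete mixing, C₀ = (0.73·2.53 + 92·0.00908) / 92.73 = 0.02893 mg/L.
Travel time t = 4.8e+04 m / 0.91 m/s = 5.275e+04 s = 0.6105 d.
C = 0.02893·exp(−0.40·0.6105) = 0.02893·0.7833 = 0.02266 mg/L.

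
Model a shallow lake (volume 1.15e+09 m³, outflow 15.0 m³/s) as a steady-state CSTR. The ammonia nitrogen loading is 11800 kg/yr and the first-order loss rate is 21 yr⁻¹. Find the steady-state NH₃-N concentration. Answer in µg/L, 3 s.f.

0.479 µg/L

Outflow Q = 15.0 m³/s × 3.156e+07 s/yr = 4.734e+08 m³/yr.
Steady-state CSTR mass balance: W = Q·C + k·V·C, so C = W/(Q + kV).
Q + kV = 4.734e+08 + 21·1.15e+09 = 2.462e+10 m³/yr.
C = 11800/2.462e+10 = 4.792e-07 kg/m³ = 0.0004792 mg/L = 0.4792 µg/L.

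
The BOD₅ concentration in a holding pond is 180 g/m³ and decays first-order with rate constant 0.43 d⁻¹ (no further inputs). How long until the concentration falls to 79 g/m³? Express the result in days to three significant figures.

t = ln(C₀/C)/k = ln(180/79)/0.43 = 0.8235/0.43 = 1.915 d.

1.92 d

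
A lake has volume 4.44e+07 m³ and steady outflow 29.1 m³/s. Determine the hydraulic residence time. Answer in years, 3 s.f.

0.0483 yr

Q = 29.1 m³/s × 3.156e+07 s/yr = 9.183e+08 m³/yr.
Hydraulic residence time τ = V/Q = 4.44e+07/9.183e+08 = 0.04835 yr.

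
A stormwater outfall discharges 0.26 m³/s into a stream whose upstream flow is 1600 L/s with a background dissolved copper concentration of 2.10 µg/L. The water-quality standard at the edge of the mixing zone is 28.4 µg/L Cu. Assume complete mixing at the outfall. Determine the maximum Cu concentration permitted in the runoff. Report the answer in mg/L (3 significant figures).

1600 L/s = 1.6 m³/s.
2.10 µg/L = 0.0021 mg/L.
28.4 µg/L = 0.0284 mg/L.
Mass balance: 0.0284·1.86 = 0.26·Cₑ + 1.6·0.0021.
Cₑ = (0.05282 − 0.00336) / 0.26 = 0.1902 mg/L.

0.190 mg/L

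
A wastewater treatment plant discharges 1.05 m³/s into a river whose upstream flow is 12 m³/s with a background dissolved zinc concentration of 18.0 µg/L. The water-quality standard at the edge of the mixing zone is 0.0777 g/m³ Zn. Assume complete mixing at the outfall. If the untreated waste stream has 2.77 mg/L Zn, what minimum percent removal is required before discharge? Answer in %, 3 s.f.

72.6 %

18.0 µg/L = 0.018 mg/L.
Mass balance: 0.0777·13.05 = 1.05·Cₑ + 12·0.018.
Cₑ = (1.014 − 0.216) / 1.05 = 0.76 mg/L.
Required removal = 1 − 0.76/2.77 = 72.56 %.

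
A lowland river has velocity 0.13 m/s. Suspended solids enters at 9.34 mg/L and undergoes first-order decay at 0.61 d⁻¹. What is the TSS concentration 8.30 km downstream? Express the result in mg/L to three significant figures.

5.95 mg/L

Travel time t = 8.30 km / 0.13 m/s = 8300/0.13 = 6.385e+04 s = 0.739 d.
First-order decay: C = 9.34·exp(−0.61·0.739) = 9.34·0.6371 = 5.951 mg/L.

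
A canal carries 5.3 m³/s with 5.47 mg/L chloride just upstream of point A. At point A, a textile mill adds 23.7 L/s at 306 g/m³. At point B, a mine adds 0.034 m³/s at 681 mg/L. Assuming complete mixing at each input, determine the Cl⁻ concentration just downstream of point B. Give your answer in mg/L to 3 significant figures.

23.7 L/s = 0.0237 m³/s.
After input A: C = (5.3·5.47 + 0.0237·306) / 5.324 = 6.808 mg/L.
After input B: C = (5.324·6.808 + 0.034·681) / 5.358 = 11.09 mg/L.

11.1 mg/L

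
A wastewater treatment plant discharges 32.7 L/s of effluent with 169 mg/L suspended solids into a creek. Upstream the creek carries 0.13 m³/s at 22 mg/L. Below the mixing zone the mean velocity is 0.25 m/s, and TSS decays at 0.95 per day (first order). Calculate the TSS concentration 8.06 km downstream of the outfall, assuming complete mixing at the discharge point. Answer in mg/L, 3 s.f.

32.7 L/s = 0.0327 m³/s.
After complete mixing, C₀ = (0.0327·169 + 0.13·22) / 0.1627 = 51.54 mg/L.
Travel time t = 8060 m / 0.25 m/s = 3.224e+04 s = 0.3731 d.
C = 51.54·exp(−0.95·0.3731) = 51.54·0.7015 = 36.16 mg/L.

36.2 mg/L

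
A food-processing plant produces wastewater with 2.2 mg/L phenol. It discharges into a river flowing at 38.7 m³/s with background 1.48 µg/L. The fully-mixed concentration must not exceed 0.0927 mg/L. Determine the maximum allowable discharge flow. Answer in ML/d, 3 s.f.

1.48 µg/L = 0.00148 mg/L.
Mass balance at complete mixing: C_std·(Q_w + Q_r) = Q_w·C_e + Q_r·C_b.
Rearranging, Q_w = Q_r·(C_std − C_b)/(C_e − C_std) = 38.7·(0.0927 − 0.00148) / (2.2 − 0.0927) = 1.675 m³/s.
= 144.7 ML/d.

145 ML/d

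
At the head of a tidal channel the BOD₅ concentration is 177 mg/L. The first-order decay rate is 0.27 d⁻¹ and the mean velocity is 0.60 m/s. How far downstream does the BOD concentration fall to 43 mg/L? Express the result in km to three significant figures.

From C = C₀·e^(−kt), t = ln(C₀/C)/k = ln(177/43)/0.27 = 1.415/0.27 = 5.241 d.
Distance = v·t = 0.60 m/s × 4.528e+05 s = 2.717e+05 m = 271.7 km.

272 km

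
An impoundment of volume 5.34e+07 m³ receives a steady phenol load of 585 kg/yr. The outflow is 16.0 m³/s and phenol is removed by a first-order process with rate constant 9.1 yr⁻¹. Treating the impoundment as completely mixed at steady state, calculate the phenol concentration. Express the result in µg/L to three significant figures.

0.590 µg/L

Outflow Q = 16.0 m³/s × 3.156e+07 s/yr = 5.049e+08 m³/yr.
Steady-state CSTR mass balance: W = Q·C + k·V·C, so C = W/(Q + kV).
Q + kV = 5.049e+08 + 9.1·5.34e+07 = 9.909e+08 m³/yr.
C = 585/9.909e+08 = 5.904e-07 kg/m³ = 0.0005904 mg/L = 0.5904 µg/L.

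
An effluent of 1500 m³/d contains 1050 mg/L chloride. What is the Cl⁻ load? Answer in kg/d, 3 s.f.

1580 kg/d

1500 m³/d = 0.01736 m³/s.
Mass flux = Q·C = 0.01736 m³/s × 1050 g/m³ = 18.23 g/s.
= 18.23 g/s × 86.4 = 1575 kg/d.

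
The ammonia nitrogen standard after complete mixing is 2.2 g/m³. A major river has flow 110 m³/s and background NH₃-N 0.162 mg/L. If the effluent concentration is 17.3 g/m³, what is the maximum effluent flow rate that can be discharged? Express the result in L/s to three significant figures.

Mass balance at complete mixing: C_std·(Q_w + Q_r) = Q_w·C_e + Q_r·C_b.
Rearranging, Q_w = Q_r·(C_std − C_b)/(C_e − C_std) = 110·(2.2 − 0.162) / (17.3 − 2.2) = 14.85 m³/s.
= 1.485e+04 L/s.

14800 L/s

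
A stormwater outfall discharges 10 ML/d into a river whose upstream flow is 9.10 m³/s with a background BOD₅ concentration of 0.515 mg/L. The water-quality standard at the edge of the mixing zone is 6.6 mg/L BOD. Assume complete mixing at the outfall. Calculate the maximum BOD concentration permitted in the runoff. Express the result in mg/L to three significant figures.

10 ML/d = 0.1157 m³/s.
Mass balance: 6.6·9.216 = 0.1157·Cₑ + 9.1·0.515.
Cₑ = (60.82 − 4.686) / 0.1157 = 485 mg/L.

485 mg/L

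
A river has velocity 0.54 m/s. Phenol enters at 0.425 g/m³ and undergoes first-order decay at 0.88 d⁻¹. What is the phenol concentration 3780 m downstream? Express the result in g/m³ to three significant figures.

0.396 g/m³

Travel time t = 3780 m / 0.54 m/s = 3780/0.54 = 7000 s = 0.08102 d.
First-order decay: C = 0.425·exp(−0.88·0.08102) = 0.425·0.9312 = 0.3958 g/m³.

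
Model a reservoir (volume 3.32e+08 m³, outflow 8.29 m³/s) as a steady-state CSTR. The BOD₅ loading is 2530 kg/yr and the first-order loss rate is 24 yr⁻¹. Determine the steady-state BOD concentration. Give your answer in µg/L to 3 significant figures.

0.307 µg/L

Outflow Q = 8.29 m³/s × 3.156e+07 s/yr = 2.616e+08 m³/yr.
Steady-state CSTR mass balance: W = Q·C + k·V·C, so C = W/(Q + kV).
Q + kV = 2.616e+08 + 24·3.32e+08 = 8.23e+09 m³/yr.
C = 2530/8.23e+09 = 3.074e-07 kg/m³ = 0.0003074 mg/L = 0.3074 µg/L.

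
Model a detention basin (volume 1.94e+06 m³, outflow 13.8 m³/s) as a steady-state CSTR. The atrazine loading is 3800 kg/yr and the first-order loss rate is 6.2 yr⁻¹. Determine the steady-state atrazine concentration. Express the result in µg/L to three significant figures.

8.49 µg/L

Outflow Q = 13.8 m³/s × 3.156e+07 s/yr = 4.355e+08 m³/yr.
Steady-state CSTR mass balance: W = Q·C + k·V·C, so C = W/(Q + kV).
Q + kV = 4.355e+08 + 6.2·1.94e+06 = 4.475e+08 m³/yr.
C = 3800/4.475e+08 = 8.491e-06 kg/m³ = 0.008491 mg/L = 8.491 µg/L.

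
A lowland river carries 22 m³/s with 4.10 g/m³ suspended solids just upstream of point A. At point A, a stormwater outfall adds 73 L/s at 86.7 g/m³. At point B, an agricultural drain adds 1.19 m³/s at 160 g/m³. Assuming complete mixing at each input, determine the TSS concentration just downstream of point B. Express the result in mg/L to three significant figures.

73 L/s = 0.073 m³/s.
After input A: C = (22·4.1 + 0.073·86.7) / 22.07 = 4.373 mg/L.
After input B: C = (22.07·4.373 + 1.19·160) / 23.26 = 12.33 mg/L.

12.3 mg/L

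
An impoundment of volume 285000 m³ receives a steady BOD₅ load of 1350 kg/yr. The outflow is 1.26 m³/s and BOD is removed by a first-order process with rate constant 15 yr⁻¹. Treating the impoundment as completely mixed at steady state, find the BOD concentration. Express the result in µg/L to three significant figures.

Outflow Q = 1.26 m³/s × 3.156e+07 s/yr = 3.976e+07 m³/yr.
Steady-state CSTR mass balance: W = Q·C + k·V·C, so C = W/(Q + kV).
Q + kV = 3.976e+07 + 15·285000 = 4.404e+07 m³/yr.
C = 1350/4.404e+07 = 3.066e-05 kg/m³ = 0.03066 mg/L = 30.66 µg/L.

30.7 µg/L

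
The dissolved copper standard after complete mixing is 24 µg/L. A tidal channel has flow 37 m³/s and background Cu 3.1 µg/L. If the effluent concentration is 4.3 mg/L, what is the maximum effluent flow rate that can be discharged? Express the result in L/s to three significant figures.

3.1 µg/L = 0.0031 mg/L.
24 µg/L = 0.024 mg/L.
Mass balance at complete mixing: C_std·(Q_w + Q_r) = Q_w·C_e + Q_r·C_b.
Rearranging, Q_w = Q_r·(C_std − C_b)/(C_e − C_std) = 37·(0.024 − 0.0031) / (4.3 − 0.024) = 0.1808 m³/s.
= 180.8 L/s.

181 L/s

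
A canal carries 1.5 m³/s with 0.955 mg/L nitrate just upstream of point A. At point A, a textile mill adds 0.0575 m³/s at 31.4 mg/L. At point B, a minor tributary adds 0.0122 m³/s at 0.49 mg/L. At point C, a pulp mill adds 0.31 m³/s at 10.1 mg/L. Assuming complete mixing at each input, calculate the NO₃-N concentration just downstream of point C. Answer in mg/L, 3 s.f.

After input A: C = (1.5·0.955 + 0.0575·31.4) / 1.558 = 2.079 mg/L.
After input B: C = (1.558·2.079 + 0.0122·0.49) / 1.57 = 2.067 mg/L.
After input C: C = (1.57·2.067 + 0.31·10.1) / 1.88 = 3.391 mg/L.

3.39 mg/L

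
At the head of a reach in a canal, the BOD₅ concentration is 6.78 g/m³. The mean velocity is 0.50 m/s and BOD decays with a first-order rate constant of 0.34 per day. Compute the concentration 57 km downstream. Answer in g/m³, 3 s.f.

4.33 g/m³

Travel time t = 57 km / 0.50 m/s = 5.7e+04/0.50 = 1.14e+05 s = 1.319 d.
First-order decay: C = 6.78·exp(−0.34·1.319) = 6.78·0.6385 = 4.329 g/m³.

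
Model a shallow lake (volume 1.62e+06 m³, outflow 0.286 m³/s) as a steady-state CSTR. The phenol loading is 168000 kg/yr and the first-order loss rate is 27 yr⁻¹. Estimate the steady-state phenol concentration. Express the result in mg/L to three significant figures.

3.18 mg/L

Outflow Q = 0.286 m³/s × 3.156e+07 s/yr = 9.025e+06 m³/yr.
Steady-state CSTR mass balance: W = Q·C + k·V·C, so C = W/(Q + kV).
Q + kV = 9.025e+06 + 27·1.62e+06 = 5.277e+07 m³/yr.
C = 168000/5.277e+07 = 0.003184 kg/m³ = 3.184 mg/L.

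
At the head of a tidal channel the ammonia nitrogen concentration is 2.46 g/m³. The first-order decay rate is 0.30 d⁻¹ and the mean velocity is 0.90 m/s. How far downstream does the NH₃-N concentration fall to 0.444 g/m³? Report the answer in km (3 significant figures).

From C = C₀·e^(−kt), t = ln(C₀/C)/k = ln(2.46/0.444)/0.30 = 1.712/0.30 = 5.707 d.
Distance = v·t = 0.90 m/s × 4.931e+05 s = 4.438e+05 m = 443.8 km.

444 km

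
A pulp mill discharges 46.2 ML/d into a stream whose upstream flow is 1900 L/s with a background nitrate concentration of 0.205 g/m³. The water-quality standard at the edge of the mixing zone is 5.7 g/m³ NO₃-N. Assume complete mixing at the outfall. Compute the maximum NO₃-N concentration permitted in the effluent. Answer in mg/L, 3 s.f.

25.2 mg/L

46.2 ML/d = 0.5347 m³/s.
1900 L/s = 1.9 m³/s.
Mass balance: 5.7·2.435 = 0.5347·Cₑ + 1.9·0.205.
Cₑ = (13.88 − 0.3895) / 0.5347 = 25.23 mg/L.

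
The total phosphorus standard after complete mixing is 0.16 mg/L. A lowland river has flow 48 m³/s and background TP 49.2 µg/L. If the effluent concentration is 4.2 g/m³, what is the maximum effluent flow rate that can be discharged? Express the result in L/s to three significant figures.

1320 L/s

49.2 µg/L = 0.0492 mg/L.
Mass balance at complete mixing: C_std·(Q_w + Q_r) = Q_w·C_e + Q_r·C_b.
Rearranging, Q_w = Q_r·(C_std − C_b)/(C_e − C_std) = 48·(0.16 − 0.0492) / (4.2 − 0.16) = 1.316 m³/s.
= 1316 L/s.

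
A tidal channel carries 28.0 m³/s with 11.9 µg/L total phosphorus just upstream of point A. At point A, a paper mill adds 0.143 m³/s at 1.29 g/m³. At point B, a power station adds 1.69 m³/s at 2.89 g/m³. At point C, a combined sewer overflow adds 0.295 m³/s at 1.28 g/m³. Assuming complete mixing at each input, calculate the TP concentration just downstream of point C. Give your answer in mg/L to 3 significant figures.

11.9 µg/L = 0.0119 mg/L.
After input A: C = (28·0.0119 + 0.143·1.29) / 28.14 = 0.01839 mg/L.
After input B: C = (28.14·0.01839 + 1.69·2.89) / 29.83 = 0.1811 mg/L.
After input C: C = (29.83·0.1811 + 0.295·1.28) / 30.13 = 0.1918 mg/L.

0.192 mg/L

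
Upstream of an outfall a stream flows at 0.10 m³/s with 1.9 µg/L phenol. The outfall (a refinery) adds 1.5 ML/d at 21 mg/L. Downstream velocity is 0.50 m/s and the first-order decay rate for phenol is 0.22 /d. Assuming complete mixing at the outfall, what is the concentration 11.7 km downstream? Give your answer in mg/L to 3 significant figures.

1.5 ML/d = 0.01736 m³/s.
1.9 µg/L = 0.0019 mg/L.
After complete mixing, C₀ = (0.01736·21 + 0.1·0.0019) / 0.1174 = 3.108 mg/L.
Travel time t = 1.17e+04 m / 0.50 m/s = 2.34e+04 s = 0.2708 d.
C = 3.108·exp(−0.22·0.2708) = 3.108·0.9422 = 2.928 mg/L.

2.93 mg/L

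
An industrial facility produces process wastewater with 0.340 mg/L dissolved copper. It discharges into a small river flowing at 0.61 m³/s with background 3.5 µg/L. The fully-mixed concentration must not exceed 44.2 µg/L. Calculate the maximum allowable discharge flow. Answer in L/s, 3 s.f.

83.9 L/s

3.5 µg/L = 0.0035 mg/L.
44.2 µg/L = 0.0442 mg/L.
Mass balance at complete mixing: C_std·(Q_w + Q_r) = Q_w·C_e + Q_r·C_b.
Rearranging, Q_w = Q_r·(C_std − C_b)/(C_e − C_std) = 0.61·(0.0442 − 0.0035) / (0.34 − 0.0442) = 0.08393 m³/s.
= 83.93 L/s.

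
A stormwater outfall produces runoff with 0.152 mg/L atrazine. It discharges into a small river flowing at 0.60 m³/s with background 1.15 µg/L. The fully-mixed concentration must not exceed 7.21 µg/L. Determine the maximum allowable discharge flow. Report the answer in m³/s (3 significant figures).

1.15 µg/L = 0.00115 mg/L.
7.21 µg/L = 0.00721 mg/L.
Mass balance at complete mixing: C_std·(Q_w + Q_r) = Q_w·C_e + Q_r·C_b.
Rearranging, Q_w = Q_r·(C_std − C_b)/(C_e − C_std) = 0.60·(0.00721 − 0.00115) / (0.152 − 0.00721) = 0.02511 m³/s.

0.0251 m³/s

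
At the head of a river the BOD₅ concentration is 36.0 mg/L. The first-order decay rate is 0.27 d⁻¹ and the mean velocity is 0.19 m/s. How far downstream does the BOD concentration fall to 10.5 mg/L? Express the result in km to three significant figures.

From C = C₀·e^(−kt), t = ln(C₀/C)/k = ln(36.0/10.5)/0.27 = 1.232/0.27 = 4.563 d.
Distance = v·t = 0.19 m/s × 3.943e+05 s = 7.491e+04 m = 74.91 km.

74.9 km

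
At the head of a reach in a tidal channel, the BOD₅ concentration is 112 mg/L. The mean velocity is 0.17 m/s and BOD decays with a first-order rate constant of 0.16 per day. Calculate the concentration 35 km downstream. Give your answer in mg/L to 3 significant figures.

Travel time t = 35 km / 0.17 m/s = 3.5e+04/0.17 = 2.059e+05 s = 2.383 d.
First-order decay: C = 112·exp(−0.16·2.383) = 112·0.683 = 76.5 mg/L.

76.5 mg/L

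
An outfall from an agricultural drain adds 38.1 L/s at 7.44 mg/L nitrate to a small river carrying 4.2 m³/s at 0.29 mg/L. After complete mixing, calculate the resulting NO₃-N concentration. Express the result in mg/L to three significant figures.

38.1 L/s = 0.0381 m³/s.
By mass balance at complete mixing, C = (0.0381·7.44 + 4.2·0.29) / (0.0381 + 4.2) = 1.501/4.238 = 0.3543 mg/L.

0.354 mg/L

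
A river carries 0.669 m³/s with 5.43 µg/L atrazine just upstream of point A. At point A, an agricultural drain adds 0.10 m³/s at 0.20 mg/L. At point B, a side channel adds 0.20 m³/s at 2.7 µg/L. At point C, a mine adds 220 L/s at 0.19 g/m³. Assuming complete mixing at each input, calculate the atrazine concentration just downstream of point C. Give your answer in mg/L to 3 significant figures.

0.0555 mg/L

5.43 µg/L = 0.00543 mg/L.
After input A: C = (0.669·0.00543 + 0.1·0.2) / 0.769 = 0.03073 mg/L.
2.7 µg/L = 0.0027 mg/L.
After input B: C = (0.769·0.03073 + 0.2·0.0027) / 0.969 = 0.02495 mg/L.
220 L/s = 0.22 m³/s.
After input C: C = (0.969·0.02495 + 0.22·0.19) / 1.189 = 0.05549 mg/L.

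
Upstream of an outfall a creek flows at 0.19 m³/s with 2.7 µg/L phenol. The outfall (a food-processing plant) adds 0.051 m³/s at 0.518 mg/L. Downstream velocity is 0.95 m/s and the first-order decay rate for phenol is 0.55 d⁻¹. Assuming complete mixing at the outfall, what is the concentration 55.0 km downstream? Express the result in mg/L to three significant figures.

0.0773 mg/L

2.7 µg/L = 0.0027 mg/L.
After complete mixing, C₀ = (0.051·0.518 + 0.19·0.0027) / 0.241 = 0.1117 mg/L.
Travel time t = 5.5e+04 m / 0.95 m/s = 5.789e+04 s = 0.6701 d.
C = 0.1117·exp(−0.55·0.6701) = 0.1117·0.6917 = 0.0773 mg/L.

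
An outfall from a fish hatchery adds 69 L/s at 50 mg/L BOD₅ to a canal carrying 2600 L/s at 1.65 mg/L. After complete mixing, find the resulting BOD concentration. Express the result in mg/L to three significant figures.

69 L/s = 0.069 m³/s.
2600 L/s = 2.6 m³/s.
Flow-weighted mixing gives C = (0.069·50 + 2.6·1.65) / (0.069 + 2.6) = 7.74/2.669 = 2.9 mg/L.

2.90 mg/L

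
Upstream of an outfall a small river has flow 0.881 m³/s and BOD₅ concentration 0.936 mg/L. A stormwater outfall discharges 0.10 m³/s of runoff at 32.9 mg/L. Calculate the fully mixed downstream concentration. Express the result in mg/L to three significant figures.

By mass balance at complete mixing, C = (0.1·32.9 + 0.881·0.936) / (0.1 + 0.881) = 4.115/0.981 = 4.194 mg/L.

4.19 mg/L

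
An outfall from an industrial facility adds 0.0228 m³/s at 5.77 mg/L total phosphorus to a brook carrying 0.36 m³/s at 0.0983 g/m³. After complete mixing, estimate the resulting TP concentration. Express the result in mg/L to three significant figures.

0.436 mg/L

Conservation of mass across the mixing zone: C = (0.0228·5.77 + 0.36·0.0983) / (0.0228 + 0.36) = 0.1669/0.3828 = 0.4361 mg/L.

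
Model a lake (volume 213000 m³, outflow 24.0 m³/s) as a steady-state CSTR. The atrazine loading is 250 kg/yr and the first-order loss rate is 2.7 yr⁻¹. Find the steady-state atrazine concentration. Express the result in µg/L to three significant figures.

Outflow Q = 24.0 m³/s × 3.156e+07 s/yr = 7.574e+08 m³/yr.
Steady-state CSTR mass balance: W = Q·C + k·V·C, so C = W/(Q + kV).
Q + kV = 7.574e+08 + 2.7·213000 = 7.58e+08 m³/yr.
C = 250/7.58e+08 = 3.298e-07 kg/m³ = 0.0003298 mg/L = 0.3298 µg/L.

0.330 µg/L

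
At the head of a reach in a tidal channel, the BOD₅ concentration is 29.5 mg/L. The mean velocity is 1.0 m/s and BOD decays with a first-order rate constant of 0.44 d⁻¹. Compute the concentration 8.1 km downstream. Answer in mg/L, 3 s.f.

Travel time t = 8.1 km / 1.0 m/s = 8100/1.0 = 8100 s = 0.09375 d.
First-order decay: C = 29.5·exp(−0.44·0.09375) = 29.5·0.9596 = 28.31 mg/L.

28.3 mg/L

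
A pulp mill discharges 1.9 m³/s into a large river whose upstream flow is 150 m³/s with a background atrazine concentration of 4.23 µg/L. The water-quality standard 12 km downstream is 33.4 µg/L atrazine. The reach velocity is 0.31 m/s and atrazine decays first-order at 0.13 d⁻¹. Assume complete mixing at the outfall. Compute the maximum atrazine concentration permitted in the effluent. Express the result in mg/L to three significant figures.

2.50 mg/L

4.23 µg/L = 0.00423 mg/L.
33.4 µg/L = 0.0334 mg/L.
Travel time to the compliance point: t = 1.2e+04/0.31 = 3.871e+04 s = 0.448 d; decay factor exp(−0.13·0.448) = 0.9434.
So the concentration just after mixing may be at most 0.0334/0.9434 = 0.0354 mg/L.
Mass balance: 0.0354·151.9 = 1.9·Cₑ + 150·0.00423.
Cₑ = (5.378 − 0.6345) / 1.9 = 2.496 mg/L.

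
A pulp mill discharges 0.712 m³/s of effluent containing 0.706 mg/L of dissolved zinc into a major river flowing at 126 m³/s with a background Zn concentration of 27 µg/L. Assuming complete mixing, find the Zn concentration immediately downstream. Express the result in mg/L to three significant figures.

0.0308 mg/L

27 µg/L = 0.027 mg/L.
Flow-weighted mixing gives C = (0.712·0.706 + 126·0.027) / (0.712 + 126) = 3.905/126.7 = 0.03082 mg/L.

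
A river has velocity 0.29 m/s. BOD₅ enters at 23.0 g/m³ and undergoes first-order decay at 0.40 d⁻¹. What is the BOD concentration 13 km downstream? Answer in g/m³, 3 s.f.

18.7 g/m³

Travel time t = 13 km / 0.29 m/s = 1.3e+04/0.29 = 4.483e+04 s = 0.5188 d.
First-order decay: C = 23.0·exp(−0.40·0.5188) = 23.0·0.8126 = 18.69 g/m³.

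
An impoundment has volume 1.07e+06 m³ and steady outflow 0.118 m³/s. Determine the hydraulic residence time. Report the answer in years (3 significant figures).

0.287 yr

Q = 0.118 m³/s × 3.156e+07 s/yr = 3.724e+06 m³/yr.
Hydraulic residence time τ = V/Q = 1.07e+06/3.724e+06 = 0.2873 yr.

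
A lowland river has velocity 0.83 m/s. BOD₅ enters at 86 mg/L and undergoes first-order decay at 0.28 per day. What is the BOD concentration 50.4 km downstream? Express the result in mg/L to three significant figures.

70.6 mg/L

Travel time t = 50.4 km / 0.83 m/s = 5.04e+04/0.83 = 6.072e+04 s = 0.7028 d.
First-order decay: C = 86·exp(−0.28·0.7028) = 86·0.8214 = 70.64 mg/L.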